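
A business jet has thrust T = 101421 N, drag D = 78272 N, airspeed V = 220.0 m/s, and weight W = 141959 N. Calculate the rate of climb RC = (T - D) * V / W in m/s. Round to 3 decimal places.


Step 1: Excess thrust = T - D = 101421 - 78272 = 23149 N
Step 2: Excess power = 23149 * 220.0 = 5092780.0 W
Step 3: RC = 5092780.0 / 141959 = 35.875 m/s

35.875


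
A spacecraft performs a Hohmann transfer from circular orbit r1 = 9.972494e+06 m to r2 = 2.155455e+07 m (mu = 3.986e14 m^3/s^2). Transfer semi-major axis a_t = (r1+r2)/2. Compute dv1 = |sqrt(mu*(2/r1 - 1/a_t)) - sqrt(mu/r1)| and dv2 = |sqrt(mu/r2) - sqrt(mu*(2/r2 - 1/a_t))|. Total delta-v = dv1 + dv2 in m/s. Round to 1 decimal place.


Step 1: Transfer semi-major axis a_t = (9.972494e+06 + 2.155455e+07) / 2 = 1.576352e+07 m
Step 2: v1 (circular at r1) = sqrt(mu/r1) = 6322.18 m/s
Step 3: v_t1 = sqrt(mu*(2/r1 - 1/a_t)) = 7392.81 m/s
Step 4: dv1 = |7392.81 - 6322.18| = 1070.63 m/s
Step 5: v2 (circular at r2) = 4300.3 m/s, v_t2 = 3420.38 m/s
Step 6: dv2 = |4300.3 - 3420.38| = 879.92 m/s
Step 7: Total delta-v = 1070.63 + 879.92 = 1950.6 m/s

1950.6


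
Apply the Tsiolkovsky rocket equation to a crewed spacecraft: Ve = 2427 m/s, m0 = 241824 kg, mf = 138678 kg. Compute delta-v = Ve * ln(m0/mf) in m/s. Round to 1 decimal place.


Step 1: Mass ratio m0/mf = 241824 / 138678 = 1.743781
Step 2: ln(1.743781) = 0.556055
Step 3: delta-v = 2427 * 0.556055 = 1349.5 m/s

1349.5


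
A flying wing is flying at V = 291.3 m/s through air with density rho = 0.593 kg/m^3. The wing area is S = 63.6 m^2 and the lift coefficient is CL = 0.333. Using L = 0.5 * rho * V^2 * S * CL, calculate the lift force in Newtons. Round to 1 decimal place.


Step 1: Calculate dynamic pressure q = 0.5 * 0.593 * 291.3^2 = 0.5 * 0.593 * 84855.69 = 25159.7121 Pa
Step 2: Multiply by wing area and lift coefficient: L = 25159.7121 * 63.6 * 0.333
Step 3: L = 1600157.6886 * 0.333 = 532852.5 N

532852.5


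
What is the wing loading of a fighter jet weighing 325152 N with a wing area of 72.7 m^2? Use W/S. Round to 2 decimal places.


Step 1: Wing loading = W / S = 325152 / 72.7
Step 2: Wing loading = 4472.52 N/m^2

4472.52


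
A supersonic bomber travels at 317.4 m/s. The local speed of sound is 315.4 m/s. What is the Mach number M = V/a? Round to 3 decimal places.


Step 1: M = V / a = 317.4 / 315.4
Step 2: M = 1.006

1.006


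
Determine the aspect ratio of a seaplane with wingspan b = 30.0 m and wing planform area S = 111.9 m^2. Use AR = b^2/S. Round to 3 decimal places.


Step 1: b^2 = 30.0^2 = 900.0
Step 2: AR = 900.0 / 111.9 = 8.043

8.043


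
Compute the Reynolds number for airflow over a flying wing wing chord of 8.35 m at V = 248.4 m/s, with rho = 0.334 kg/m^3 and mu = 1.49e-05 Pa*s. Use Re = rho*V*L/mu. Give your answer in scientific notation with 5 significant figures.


Step 1: Numerator = rho * V * L = 0.334 * 248.4 * 8.35 = 692.76276
Step 2: Re = 692.76276 / 1.49e-05
Step 3: Re = 4.6494e+07

4.6494e+07


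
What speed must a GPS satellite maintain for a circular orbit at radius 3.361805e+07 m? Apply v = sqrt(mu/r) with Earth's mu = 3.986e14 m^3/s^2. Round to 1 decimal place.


Step 1: mu / r = 3.986e14 / 3.361805e+07 = 11856725.7768
Step 2: v = sqrt(11856725.7768) = 3443.4 m/s

3443.4


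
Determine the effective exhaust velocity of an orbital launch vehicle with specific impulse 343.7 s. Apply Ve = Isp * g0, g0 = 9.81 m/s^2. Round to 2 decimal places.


Step 1: Ve = Isp * g0 = 343.7 * 9.81
Step 2: Ve = 3371.70 m/s

3371.70


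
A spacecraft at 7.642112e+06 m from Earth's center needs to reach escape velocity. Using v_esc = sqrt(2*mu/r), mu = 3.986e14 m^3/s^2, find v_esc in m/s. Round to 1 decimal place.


Step 1: 2*mu/r = 2 * 3.986e14 / 7.642112e+06 = 104316712.4481
Step 2: v_esc = sqrt(104316712.4481) = 10213.6 m/s

10213.6


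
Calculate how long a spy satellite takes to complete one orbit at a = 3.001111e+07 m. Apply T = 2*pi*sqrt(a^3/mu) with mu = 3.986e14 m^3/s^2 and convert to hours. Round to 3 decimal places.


Step 1: a^3 / mu = 2.703001e+22 / 3.986e14 = 6.781236e+07
Step 2: sqrt(6.781236e+07) = 8234.8263 s
Step 3: T = 2*pi * 8234.8263 = 51740.94 s
Step 4: T in hours = 51740.94 / 3600 = 14.372 hours

14.372


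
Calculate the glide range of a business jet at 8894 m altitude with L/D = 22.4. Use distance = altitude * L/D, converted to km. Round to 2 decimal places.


Step 1: Glide distance = altitude * L/D = 8894 * 22.4 = 199225.6 m
Step 2: Convert to km: 199225.6 / 1000 = 199.23 km

199.23


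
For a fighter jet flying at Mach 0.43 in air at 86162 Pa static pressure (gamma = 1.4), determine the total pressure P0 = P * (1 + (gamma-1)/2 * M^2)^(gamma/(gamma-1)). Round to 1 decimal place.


Step 1: (gamma-1)/2 * M^2 = 0.2 * 0.1849 = 0.03698
Step 2: 1 + 0.03698 = 1.03698
Step 3: Exponent gamma/(gamma-1) = 3.5
Step 4: P0 = 86162 * 1.03698^3.5 = 97839.0 Pa

97839.0


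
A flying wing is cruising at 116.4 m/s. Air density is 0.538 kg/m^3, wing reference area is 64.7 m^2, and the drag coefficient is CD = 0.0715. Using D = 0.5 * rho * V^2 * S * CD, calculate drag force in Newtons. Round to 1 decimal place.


Step 1: Dynamic pressure q = 0.5 * 0.538 * 116.4^2 = 3644.6702 Pa
Step 2: Drag D = q * S * CD = 3644.6702 * 64.7 * 0.0715
Step 3: D = 16860.4 N

16860.4


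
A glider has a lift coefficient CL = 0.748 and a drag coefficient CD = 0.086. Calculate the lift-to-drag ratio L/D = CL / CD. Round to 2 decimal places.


Step 1: L/D = CL / CD = 0.748 / 0.086
Step 2: L/D = 8.70

8.70


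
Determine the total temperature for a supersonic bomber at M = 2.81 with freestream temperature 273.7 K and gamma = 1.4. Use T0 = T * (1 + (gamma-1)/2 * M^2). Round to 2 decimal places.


Step 1: (gamma-1)/2 = 0.2
Step 2: M^2 = 7.8961
Step 3: 1 + 0.2 * 7.8961 = 2.57922
Step 4: T0 = 273.7 * 2.57922 = 705.93 K

705.93


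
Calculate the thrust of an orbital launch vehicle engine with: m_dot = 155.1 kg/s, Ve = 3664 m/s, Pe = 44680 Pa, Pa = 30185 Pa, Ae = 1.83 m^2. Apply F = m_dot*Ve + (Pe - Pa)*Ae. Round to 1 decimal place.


Step 1: Momentum thrust = m_dot * Ve = 155.1 * 3664 = 568286.4 N
Step 2: Pressure thrust = (Pe - Pa) * Ae = (44680 - 30185) * 1.83 = 26525.85 N
Step 3: Total thrust F = 568286.4 + 26525.85 = 594812.3 N

594812.3


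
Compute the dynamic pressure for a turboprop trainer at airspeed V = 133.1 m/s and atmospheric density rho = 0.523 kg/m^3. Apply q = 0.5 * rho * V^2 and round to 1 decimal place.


Step 1: V^2 = 133.1^2 = 17715.61
Step 2: q = 0.5 * 0.523 * 17715.61
Step 3: q = 4632.6 Pa

4632.6


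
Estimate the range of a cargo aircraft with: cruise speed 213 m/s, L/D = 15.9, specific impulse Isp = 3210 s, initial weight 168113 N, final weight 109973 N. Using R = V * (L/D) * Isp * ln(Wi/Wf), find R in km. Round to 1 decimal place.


Step 1: Coefficient = V * (L/D) * Isp = 213 * 15.9 * 3210 = 10871307.0 m
Step 2: Wi/Wf = 168113 / 109973 = 1.528675
Step 3: ln(1.528675) = 0.424401
Step 4: R = 10871307.0 * 0.424401 = 4613798.9 m = 4613.8 km

4613.8


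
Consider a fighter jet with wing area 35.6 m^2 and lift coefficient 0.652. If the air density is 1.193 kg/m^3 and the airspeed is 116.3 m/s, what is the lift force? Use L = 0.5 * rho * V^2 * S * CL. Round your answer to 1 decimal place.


Step 1: Calculate dynamic pressure q = 0.5 * 1.193 * 116.3^2 = 0.5 * 1.193 * 13525.69 = 8068.0741 Pa
Step 2: Multiply by wing area and lift coefficient: L = 8068.0741 * 35.6 * 0.652
Step 3: L = 287223.4374 * 0.652 = 187269.7 N

187269.7


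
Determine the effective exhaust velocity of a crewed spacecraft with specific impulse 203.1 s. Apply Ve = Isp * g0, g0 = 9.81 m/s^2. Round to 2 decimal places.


Step 1: Ve = Isp * g0 = 203.1 * 9.81
Step 2: Ve = 1992.41 m/s

1992.41


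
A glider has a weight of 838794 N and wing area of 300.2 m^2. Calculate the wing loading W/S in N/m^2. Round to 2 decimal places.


Step 1: Wing loading = W / S = 838794 / 300.2
Step 2: Wing loading = 2794.12 N/m^2

2794.12


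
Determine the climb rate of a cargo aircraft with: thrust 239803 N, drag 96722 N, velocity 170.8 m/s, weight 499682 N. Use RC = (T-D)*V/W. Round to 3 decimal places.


Step 1: Excess thrust = T - D = 239803 - 96722 = 143081 N
Step 2: Excess power = 143081 * 170.8 = 24438234.8 W
Step 3: RC = 24438234.8 / 499682 = 48.908 m/s

48.908


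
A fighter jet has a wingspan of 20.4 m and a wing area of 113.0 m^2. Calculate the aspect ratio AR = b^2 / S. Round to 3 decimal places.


Step 1: b^2 = 20.4^2 = 416.16
Step 2: AR = 416.16 / 113.0 = 3.683

3.683


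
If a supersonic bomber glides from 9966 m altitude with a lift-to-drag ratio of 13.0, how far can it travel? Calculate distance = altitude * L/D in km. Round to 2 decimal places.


Step 1: Glide distance = altitude * L/D = 9966 * 13.0 = 129558.0 m
Step 2: Convert to km: 129558.0 / 1000 = 129.56 km

129.56


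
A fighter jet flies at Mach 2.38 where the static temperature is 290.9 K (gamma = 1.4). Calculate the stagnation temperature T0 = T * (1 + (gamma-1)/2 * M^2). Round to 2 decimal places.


Step 1: (gamma-1)/2 = 0.2
Step 2: M^2 = 5.6644
Step 3: 1 + 0.2 * 5.6644 = 2.13288
Step 4: T0 = 290.9 * 2.13288 = 620.45 K

620.45


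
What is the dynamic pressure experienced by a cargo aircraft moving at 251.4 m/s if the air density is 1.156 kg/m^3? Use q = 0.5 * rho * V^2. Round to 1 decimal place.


Step 1: V^2 = 251.4^2 = 63201.96
Step 2: q = 0.5 * 1.156 * 63201.96
Step 3: q = 36530.7 Pa

36530.7


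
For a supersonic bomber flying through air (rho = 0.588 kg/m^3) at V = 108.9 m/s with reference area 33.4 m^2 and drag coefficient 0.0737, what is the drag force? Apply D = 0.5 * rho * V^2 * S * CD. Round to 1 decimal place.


Step 1: Dynamic pressure q = 0.5 * 0.588 * 108.9^2 = 3486.6077 Pa
Step 2: Drag D = q * S * CD = 3486.6077 * 33.4 * 0.0737
Step 3: D = 8582.6 N

8582.6


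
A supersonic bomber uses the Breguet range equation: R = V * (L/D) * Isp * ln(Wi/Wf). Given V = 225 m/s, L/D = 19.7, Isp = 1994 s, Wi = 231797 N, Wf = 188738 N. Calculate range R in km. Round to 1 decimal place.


Step 1: Coefficient = V * (L/D) * Isp = 225 * 19.7 * 1994 = 8838405.0 m
Step 2: Wi/Wf = 231797 / 188738 = 1.228142
Step 3: ln(1.228142) = 0.205502
Step 4: R = 8838405.0 * 0.205502 = 1816311.5 m = 1816.3 km

1816.3


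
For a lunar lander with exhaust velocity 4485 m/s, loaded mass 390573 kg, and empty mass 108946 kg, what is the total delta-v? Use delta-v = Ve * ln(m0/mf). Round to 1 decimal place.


Step 1: Mass ratio m0/mf = 390573 / 108946 = 3.585015
Step 2: ln(3.585015) = 1.276763
Step 3: delta-v = 4485 * 1.276763 = 5726.3 m/s

5726.3


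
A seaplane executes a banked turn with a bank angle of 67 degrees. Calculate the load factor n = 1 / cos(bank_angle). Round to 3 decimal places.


Step 1: Convert 67 degrees to radians = 1.169371
Step 2: cos(67 deg) = 0.390731
Step 3: n = 1 / 0.390731 = 2.559

2.559


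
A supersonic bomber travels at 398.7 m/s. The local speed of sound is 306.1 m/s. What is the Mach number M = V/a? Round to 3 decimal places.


Step 1: M = V / a = 398.7 / 306.1
Step 2: M = 1.303

1.303


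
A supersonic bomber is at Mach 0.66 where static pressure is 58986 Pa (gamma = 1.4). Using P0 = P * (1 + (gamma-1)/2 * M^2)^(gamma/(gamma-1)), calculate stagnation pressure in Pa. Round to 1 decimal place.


Step 1: (gamma-1)/2 * M^2 = 0.2 * 0.4356 = 0.08712
Step 2: 1 + 0.08712 = 1.08712
Step 3: Exponent gamma/(gamma-1) = 3.5
Step 4: P0 = 58986 * 1.08712^3.5 = 79016.9 Pa

79016.9


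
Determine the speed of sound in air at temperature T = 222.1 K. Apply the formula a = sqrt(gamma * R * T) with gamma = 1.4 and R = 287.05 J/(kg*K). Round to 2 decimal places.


Step 1: gamma * R * T = 1.4 * 287.05 * 222.1 = 89255.327
Step 2: a = sqrt(89255.327) = 298.76 m/s

298.76


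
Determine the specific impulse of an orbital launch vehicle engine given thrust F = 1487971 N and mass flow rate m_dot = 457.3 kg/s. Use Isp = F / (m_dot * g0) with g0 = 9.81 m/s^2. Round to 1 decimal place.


Step 1: m_dot * g0 = 457.3 * 9.81 = 4486.11
Step 2: Isp = 1487971 / 4486.11 = 331.7 s

331.7


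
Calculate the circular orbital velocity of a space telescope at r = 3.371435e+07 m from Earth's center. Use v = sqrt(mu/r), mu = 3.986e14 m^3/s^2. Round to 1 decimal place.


Step 1: mu / r = 3.986e14 / 3.371435e+07 = 11822858.8123
Step 2: v = sqrt(11822858.8123) = 3438.4 m/s

3438.4


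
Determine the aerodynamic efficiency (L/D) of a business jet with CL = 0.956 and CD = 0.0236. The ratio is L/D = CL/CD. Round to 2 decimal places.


Step 1: L/D = CL / CD = 0.956 / 0.0236
Step 2: L/D = 40.51

40.51


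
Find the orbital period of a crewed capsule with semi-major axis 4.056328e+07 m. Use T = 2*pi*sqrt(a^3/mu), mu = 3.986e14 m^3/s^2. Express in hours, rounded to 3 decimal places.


Step 1: a^3 / mu = 6.674200e+22 / 3.986e14 = 1.674410e+08
Step 2: sqrt(1.674410e+08) = 12939.9009 s
Step 3: T = 2*pi * 12939.9009 = 81303.8 s
Step 4: T in hours = 81303.8 / 3600 = 22.584 hours

22.584


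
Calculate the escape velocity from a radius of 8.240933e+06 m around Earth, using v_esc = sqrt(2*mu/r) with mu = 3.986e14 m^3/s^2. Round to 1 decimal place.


Step 1: 2*mu/r = 2 * 3.986e14 / 8.240933e+06 = 96736619.5066
Step 2: v_esc = sqrt(96736619.5066) = 9835.5 m/s

9835.5


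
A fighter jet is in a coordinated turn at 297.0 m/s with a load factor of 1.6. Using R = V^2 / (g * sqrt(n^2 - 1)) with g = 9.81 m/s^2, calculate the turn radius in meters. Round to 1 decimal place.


Step 1: V^2 = 297.0^2 = 88209.0
Step 2: n^2 - 1 = 1.6^2 - 1 = 1.56
Step 3: sqrt(1.56) = 1.249
Step 4: R = 88209.0 / (9.81 * 1.249) = 7199.2 m

7199.2


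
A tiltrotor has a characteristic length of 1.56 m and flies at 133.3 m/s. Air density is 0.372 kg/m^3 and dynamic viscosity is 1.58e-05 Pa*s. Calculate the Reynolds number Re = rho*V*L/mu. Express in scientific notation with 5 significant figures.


Step 1: Numerator = rho * V * L = 0.372 * 133.3 * 1.56 = 77.356656
Step 2: Re = 77.356656 / 1.58e-05
Step 3: Re = 4.8960e+06

4.8960e+06


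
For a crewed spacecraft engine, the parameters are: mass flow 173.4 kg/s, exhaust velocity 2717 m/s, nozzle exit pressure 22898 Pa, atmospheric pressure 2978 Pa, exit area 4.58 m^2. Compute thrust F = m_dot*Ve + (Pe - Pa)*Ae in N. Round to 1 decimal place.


Step 1: Momentum thrust = m_dot * Ve = 173.4 * 2717 = 471127.8 N
Step 2: Pressure thrust = (Pe - Pa) * Ae = (22898 - 2978) * 4.58 = 91233.60 N
Step 3: Total thrust F = 471127.8 + 91233.60 = 562361.4 N

562361.4


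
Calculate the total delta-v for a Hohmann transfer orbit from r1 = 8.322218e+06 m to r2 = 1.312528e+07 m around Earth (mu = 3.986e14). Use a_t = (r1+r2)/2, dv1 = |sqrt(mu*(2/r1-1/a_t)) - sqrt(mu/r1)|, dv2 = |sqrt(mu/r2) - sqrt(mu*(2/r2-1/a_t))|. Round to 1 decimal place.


Step 1: Transfer semi-major axis a_t = (8.322218e+06 + 1.312528e+07) / 2 = 1.072375e+07 m
Step 2: v1 (circular at r1) = sqrt(mu/r1) = 6920.69 m/s
Step 3: v_t1 = sqrt(mu*(2/r1 - 1/a_t)) = 7656.5 m/s
Step 4: dv1 = |7656.5 - 6920.69| = 735.81 m/s
Step 5: v2 (circular at r2) = 5510.8 m/s, v_t2 = 4854.68 m/s
Step 6: dv2 = |5510.8 - 4854.68| = 656.12 m/s
Step 7: Total delta-v = 735.81 + 656.12 = 1391.9 m/s

1391.9


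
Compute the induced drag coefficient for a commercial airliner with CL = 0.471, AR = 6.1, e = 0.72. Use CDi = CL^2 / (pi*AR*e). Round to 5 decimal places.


Step 1: CL^2 = 0.471^2 = 0.221841
Step 2: pi * AR * e = 3.14159 * 6.1 * 0.72 = 13.797875
Step 3: CDi = 0.221841 / 13.797875 = 0.01608

0.01608


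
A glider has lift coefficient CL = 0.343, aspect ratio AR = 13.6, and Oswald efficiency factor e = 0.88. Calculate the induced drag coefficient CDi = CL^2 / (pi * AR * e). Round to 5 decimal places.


Step 1: CL^2 = 0.343^2 = 0.117649
Step 2: pi * AR * e = 3.14159 * 13.6 * 0.88 = 37.598581
Step 3: CDi = 0.117649 / 37.598581 = 0.00313

0.00313


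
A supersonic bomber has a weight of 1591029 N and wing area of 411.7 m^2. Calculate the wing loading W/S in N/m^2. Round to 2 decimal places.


Step 1: Wing loading = W / S = 1591029 / 411.7
Step 2: Wing loading = 3864.53 N/m^2

3864.53


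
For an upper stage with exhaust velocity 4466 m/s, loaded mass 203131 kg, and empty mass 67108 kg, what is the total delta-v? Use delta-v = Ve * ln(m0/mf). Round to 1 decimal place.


Step 1: Mass ratio m0/mf = 203131 / 67108 = 3.026927
Step 2: ln(3.026927) = 1.107548
Step 3: delta-v = 4466 * 1.107548 = 4946.3 m/s

4946.3


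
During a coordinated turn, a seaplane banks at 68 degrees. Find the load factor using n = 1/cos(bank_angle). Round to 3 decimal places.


Step 1: Convert 68 degrees to radians = 1.186824
Step 2: cos(68 deg) = 0.374607
Step 3: n = 1 / 0.374607 = 2.669

2.669


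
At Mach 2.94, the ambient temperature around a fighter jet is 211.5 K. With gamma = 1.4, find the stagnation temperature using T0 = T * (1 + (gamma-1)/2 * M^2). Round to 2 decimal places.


Step 1: (gamma-1)/2 = 0.2
Step 2: M^2 = 8.6436
Step 3: 1 + 0.2 * 8.6436 = 2.72872
Step 4: T0 = 211.5 * 2.72872 = 577.12 K

577.12


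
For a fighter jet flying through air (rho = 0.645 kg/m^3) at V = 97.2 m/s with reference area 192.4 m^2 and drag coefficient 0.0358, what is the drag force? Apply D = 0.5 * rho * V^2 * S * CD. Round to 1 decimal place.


Step 1: Dynamic pressure q = 0.5 * 0.645 * 97.2^2 = 3046.9284 Pa
Step 2: Drag D = q * S * CD = 3046.9284 * 192.4 * 0.0358
Step 3: D = 20987.0 N

20987.0


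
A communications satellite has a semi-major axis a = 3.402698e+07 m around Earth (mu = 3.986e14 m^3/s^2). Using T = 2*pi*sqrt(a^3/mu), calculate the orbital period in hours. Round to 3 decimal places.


Step 1: a^3 / mu = 3.939764e+22 / 3.986e14 = 9.884004e+07
Step 2: sqrt(9.884004e+07) = 9941.833 s
Step 3: T = 2*pi * 9941.833 = 62466.38 s
Step 4: T in hours = 62466.38 / 3600 = 17.352 hours

17.352


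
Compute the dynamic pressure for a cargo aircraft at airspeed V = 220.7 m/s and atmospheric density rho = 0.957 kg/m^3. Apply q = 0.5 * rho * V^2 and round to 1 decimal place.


Step 1: V^2 = 220.7^2 = 48708.49
Step 2: q = 0.5 * 0.957 * 48708.49
Step 3: q = 23307.0 Pa

23307.0


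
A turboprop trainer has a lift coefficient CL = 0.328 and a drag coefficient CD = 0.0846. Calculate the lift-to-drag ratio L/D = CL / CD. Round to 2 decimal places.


Step 1: L/D = CL / CD = 0.328 / 0.0846
Step 2: L/D = 3.88

3.88


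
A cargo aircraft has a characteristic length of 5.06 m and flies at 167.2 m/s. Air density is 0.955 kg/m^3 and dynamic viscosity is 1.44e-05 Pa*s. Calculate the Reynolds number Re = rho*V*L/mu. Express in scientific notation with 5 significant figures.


Step 1: Numerator = rho * V * L = 0.955 * 167.2 * 5.06 = 807.96056
Step 2: Re = 807.96056 / 1.44e-05
Step 3: Re = 5.6108e+07

5.6108e+07


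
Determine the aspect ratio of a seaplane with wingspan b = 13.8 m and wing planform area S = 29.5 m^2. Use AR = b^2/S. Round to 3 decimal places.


Step 1: b^2 = 13.8^2 = 190.44
Step 2: AR = 190.44 / 29.5 = 6.456

6.456


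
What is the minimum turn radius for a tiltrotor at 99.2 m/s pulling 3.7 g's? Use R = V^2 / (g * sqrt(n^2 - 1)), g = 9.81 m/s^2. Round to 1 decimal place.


Step 1: V^2 = 99.2^2 = 9840.64
Step 2: n^2 - 1 = 3.7^2 - 1 = 12.69
Step 3: sqrt(12.69) = 3.562303
Step 4: R = 9840.64 / (9.81 * 3.562303) = 281.6 m

281.6


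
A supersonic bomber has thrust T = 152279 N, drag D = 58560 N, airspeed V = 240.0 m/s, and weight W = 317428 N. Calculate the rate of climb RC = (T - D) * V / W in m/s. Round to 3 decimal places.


Step 1: Excess thrust = T - D = 152279 - 58560 = 93719 N
Step 2: Excess power = 93719 * 240.0 = 22492560.0 W
Step 3: RC = 22492560.0 / 317428 = 70.859 m/s

70.859


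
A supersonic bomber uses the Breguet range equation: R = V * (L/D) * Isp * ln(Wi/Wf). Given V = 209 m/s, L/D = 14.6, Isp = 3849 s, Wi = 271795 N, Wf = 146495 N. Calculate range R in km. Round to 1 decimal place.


Step 1: Coefficient = V * (L/D) * Isp = 209 * 14.6 * 3849 = 11744838.6 m
Step 2: Wi/Wf = 271795 / 146495 = 1.855319
Step 3: ln(1.855319) = 0.618057
Step 4: R = 11744838.6 * 0.618057 = 7258977.4 m = 7259.0 km

7259.0


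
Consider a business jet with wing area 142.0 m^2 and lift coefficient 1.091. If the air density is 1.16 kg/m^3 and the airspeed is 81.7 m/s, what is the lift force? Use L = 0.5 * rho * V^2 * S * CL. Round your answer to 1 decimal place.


Step 1: Calculate dynamic pressure q = 0.5 * 1.16 * 81.7^2 = 0.5 * 1.16 * 6674.89 = 3871.4362 Pa
Step 2: Multiply by wing area and lift coefficient: L = 3871.4362 * 142.0 * 1.091
Step 3: L = 549743.9404 * 1.091 = 599770.6 N

599770.6


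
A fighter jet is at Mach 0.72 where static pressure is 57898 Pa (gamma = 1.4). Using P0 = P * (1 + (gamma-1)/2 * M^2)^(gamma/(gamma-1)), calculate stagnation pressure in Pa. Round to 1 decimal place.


Step 1: (gamma-1)/2 * M^2 = 0.2 * 0.5184 = 0.10368
Step 2: 1 + 0.10368 = 1.10368
Step 3: Exponent gamma/(gamma-1) = 3.5
Step 4: P0 = 57898 * 1.10368^3.5 = 81773.9 Pa

81773.9


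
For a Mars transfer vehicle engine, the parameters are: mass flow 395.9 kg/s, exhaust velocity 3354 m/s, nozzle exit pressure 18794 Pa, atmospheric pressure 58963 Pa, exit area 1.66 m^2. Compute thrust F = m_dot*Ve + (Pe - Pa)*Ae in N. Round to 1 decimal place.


Step 1: Momentum thrust = m_dot * Ve = 395.9 * 3354 = 1327848.6 N
Step 2: Pressure thrust = (Pe - Pa) * Ae = (18794 - 58963) * 1.66 = -66680.54 N
Step 3: Total thrust F = 1327848.6 + -66680.54 = 1261168.1 N

1261168.1


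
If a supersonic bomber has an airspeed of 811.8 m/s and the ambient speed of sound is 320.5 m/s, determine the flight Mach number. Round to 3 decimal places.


Step 1: M = V / a = 811.8 / 320.5
Step 2: M = 2.533

2.533


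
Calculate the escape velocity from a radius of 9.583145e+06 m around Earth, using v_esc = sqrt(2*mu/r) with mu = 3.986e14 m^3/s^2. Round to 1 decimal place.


Step 1: 2*mu/r = 2 * 3.986e14 / 9.583145e+06 = 83187721.7761
Step 2: v_esc = sqrt(83187721.7761) = 9120.7 m/s

9120.7


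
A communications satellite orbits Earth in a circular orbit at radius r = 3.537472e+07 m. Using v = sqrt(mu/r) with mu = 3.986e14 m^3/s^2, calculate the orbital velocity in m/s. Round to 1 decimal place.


Step 1: mu / r = 3.986e14 / 3.537472e+07 = 11267933.7109
Step 2: v = sqrt(11267933.7109) = 3356.8 m/s

3356.8


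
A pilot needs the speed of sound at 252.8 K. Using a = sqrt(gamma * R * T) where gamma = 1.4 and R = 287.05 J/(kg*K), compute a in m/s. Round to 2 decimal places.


Step 1: gamma * R * T = 1.4 * 287.05 * 252.8 = 101592.736
Step 2: a = sqrt(101592.736) = 318.74 m/s

318.74


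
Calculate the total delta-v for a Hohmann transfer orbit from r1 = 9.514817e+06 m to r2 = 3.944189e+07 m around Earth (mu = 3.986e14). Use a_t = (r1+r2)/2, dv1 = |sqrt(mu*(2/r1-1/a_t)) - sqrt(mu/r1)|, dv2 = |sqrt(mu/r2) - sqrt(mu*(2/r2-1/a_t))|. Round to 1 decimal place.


Step 1: Transfer semi-major axis a_t = (9.514817e+06 + 3.944189e+07) / 2 = 2.447835e+07 m
Step 2: v1 (circular at r1) = sqrt(mu/r1) = 6472.45 m/s
Step 3: v_t1 = sqrt(mu*(2/r1 - 1/a_t)) = 8215.92 m/s
Step 4: dv1 = |8215.92 - 6472.45| = 1743.47 m/s
Step 5: v2 (circular at r2) = 3178.99 m/s, v_t2 = 1981.98 m/s
Step 6: dv2 = |3178.99 - 1981.98| = 1197.02 m/s
Step 7: Total delta-v = 1743.47 + 1197.02 = 2940.5 m/s

2940.5


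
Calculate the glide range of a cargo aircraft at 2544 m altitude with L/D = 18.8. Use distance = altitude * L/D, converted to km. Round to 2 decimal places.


Step 1: Glide distance = altitude * L/D = 2544 * 18.8 = 47827.2 m
Step 2: Convert to km: 47827.2 / 1000 = 47.83 km

47.83


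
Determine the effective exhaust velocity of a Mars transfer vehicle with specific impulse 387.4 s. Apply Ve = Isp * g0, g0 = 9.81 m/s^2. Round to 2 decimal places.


Step 1: Ve = Isp * g0 = 387.4 * 9.81
Step 2: Ve = 3800.39 m/s

3800.39


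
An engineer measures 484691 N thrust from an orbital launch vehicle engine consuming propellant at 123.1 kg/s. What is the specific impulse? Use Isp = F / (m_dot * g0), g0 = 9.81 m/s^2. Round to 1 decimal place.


Step 1: m_dot * g0 = 123.1 * 9.81 = 1207.61
Step 2: Isp = 484691 / 1207.61 = 401.4 s

401.4


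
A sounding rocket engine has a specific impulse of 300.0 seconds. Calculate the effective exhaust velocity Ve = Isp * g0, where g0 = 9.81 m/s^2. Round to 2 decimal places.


Step 1: Ve = Isp * g0 = 300.0 * 9.81
Step 2: Ve = 2943.00 m/s

2943.00


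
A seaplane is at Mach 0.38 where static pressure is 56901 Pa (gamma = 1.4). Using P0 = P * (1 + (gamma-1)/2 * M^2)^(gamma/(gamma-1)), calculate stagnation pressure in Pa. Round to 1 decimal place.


Step 1: (gamma-1)/2 * M^2 = 0.2 * 0.1444 = 0.02888
Step 2: 1 + 0.02888 = 1.02888
Step 3: Exponent gamma/(gamma-1) = 3.5
Step 4: P0 = 56901 * 1.02888^3.5 = 62863.2 Pa

62863.2


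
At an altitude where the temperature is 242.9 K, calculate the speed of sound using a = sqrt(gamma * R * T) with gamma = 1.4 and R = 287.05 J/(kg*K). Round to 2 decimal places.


Step 1: gamma * R * T = 1.4 * 287.05 * 242.9 = 97614.223
Step 2: a = sqrt(97614.223) = 312.43 m/s

312.43


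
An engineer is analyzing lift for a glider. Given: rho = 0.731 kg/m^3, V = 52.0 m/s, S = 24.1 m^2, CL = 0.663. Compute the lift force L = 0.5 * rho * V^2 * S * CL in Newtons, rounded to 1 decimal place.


Step 1: Calculate dynamic pressure q = 0.5 * 0.731 * 52.0^2 = 0.5 * 0.731 * 2704.0 = 988.312 Pa
Step 2: Multiply by wing area and lift coefficient: L = 988.312 * 24.1 * 0.663
Step 3: L = 23818.3192 * 0.663 = 15791.5 N

15791.5


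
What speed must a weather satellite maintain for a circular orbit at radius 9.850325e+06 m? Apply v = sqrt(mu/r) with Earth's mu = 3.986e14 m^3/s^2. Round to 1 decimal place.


Step 1: mu / r = 3.986e14 / 9.850325e+06 = 40465669.9144
Step 2: v = sqrt(40465669.9144) = 6361.3 m/s

6361.3


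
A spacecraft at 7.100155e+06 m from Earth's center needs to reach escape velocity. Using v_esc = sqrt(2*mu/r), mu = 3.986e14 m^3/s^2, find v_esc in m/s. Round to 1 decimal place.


Step 1: 2*mu/r = 2 * 3.986e14 / 7.100155e+06 = 112279238.9744
Step 2: v_esc = sqrt(112279238.9744) = 10596.2 m/s

10596.2


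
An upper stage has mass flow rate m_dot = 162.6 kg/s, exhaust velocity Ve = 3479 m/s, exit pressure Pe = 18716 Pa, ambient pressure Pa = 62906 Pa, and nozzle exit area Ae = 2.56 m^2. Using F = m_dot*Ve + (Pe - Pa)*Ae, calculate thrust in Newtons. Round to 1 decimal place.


Step 1: Momentum thrust = m_dot * Ve = 162.6 * 3479 = 565685.4 N
Step 2: Pressure thrust = (Pe - Pa) * Ae = (18716 - 62906) * 2.56 = -113126.40 N
Step 3: Total thrust F = 565685.4 + -113126.40 = 452559.0 N

452559.0


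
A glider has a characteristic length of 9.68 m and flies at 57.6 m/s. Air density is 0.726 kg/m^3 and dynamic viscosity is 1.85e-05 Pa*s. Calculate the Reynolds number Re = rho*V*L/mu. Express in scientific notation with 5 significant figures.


Step 1: Numerator = rho * V * L = 0.726 * 57.6 * 9.68 = 404.794368
Step 2: Re = 404.794368 / 1.85e-05
Step 3: Re = 2.1881e+07

2.1881e+07


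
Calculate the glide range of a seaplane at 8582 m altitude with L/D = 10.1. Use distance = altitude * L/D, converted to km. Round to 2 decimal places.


Step 1: Glide distance = altitude * L/D = 8582 * 10.1 = 86678.2 m
Step 2: Convert to km: 86678.2 / 1000 = 86.68 km

86.68


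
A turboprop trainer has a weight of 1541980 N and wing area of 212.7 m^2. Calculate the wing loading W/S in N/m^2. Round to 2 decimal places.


Step 1: Wing loading = W / S = 1541980 / 212.7
Step 2: Wing loading = 7249.55 N/m^2

7249.55


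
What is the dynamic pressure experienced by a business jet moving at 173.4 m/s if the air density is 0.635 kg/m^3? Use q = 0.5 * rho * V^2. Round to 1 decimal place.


Step 1: V^2 = 173.4^2 = 30067.56
Step 2: q = 0.5 * 0.635 * 30067.56
Step 3: q = 9546.5 Pa

9546.5


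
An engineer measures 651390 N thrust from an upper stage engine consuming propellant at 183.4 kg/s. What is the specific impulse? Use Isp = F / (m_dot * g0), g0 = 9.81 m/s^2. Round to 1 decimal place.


Step 1: m_dot * g0 = 183.4 * 9.81 = 1799.15
Step 2: Isp = 651390 / 1799.15 = 362.1 s

362.1


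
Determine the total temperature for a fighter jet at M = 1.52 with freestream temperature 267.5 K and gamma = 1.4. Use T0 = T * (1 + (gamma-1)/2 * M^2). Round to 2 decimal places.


Step 1: (gamma-1)/2 = 0.2
Step 2: M^2 = 2.3104
Step 3: 1 + 0.2 * 2.3104 = 1.46208
Step 4: T0 = 267.5 * 1.46208 = 391.11 K

391.11


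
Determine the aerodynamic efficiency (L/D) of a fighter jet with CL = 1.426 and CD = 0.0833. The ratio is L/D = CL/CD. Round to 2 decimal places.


Step 1: L/D = CL / CD = 1.426 / 0.0833
Step 2: L/D = 17.12

17.12


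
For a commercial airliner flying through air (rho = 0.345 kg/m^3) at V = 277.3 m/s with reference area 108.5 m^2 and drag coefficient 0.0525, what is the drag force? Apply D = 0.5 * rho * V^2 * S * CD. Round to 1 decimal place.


Step 1: Dynamic pressure q = 0.5 * 0.345 * 277.3^2 = 13264.4375 Pa
Step 2: Drag D = q * S * CD = 13264.4375 * 108.5 * 0.0525
Step 3: D = 75557.6 N

75557.6


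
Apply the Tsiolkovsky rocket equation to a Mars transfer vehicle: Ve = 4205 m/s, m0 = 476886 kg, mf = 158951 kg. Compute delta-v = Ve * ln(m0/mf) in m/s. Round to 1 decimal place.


Step 1: Mass ratio m0/mf = 476886 / 158951 = 3.000208
Step 2: ln(3.000208) = 1.098681
Step 3: delta-v = 4205 * 1.098681 = 4620.0 m/s

4620.0


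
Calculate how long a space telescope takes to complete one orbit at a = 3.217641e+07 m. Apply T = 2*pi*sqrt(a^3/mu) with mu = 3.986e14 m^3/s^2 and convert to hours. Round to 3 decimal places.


Step 1: a^3 / mu = 3.331292e+22 / 3.986e14 = 8.357482e+07
Step 2: sqrt(8.357482e+07) = 9141.9267 s
Step 3: T = 2*pi * 9141.9267 = 57440.42 s
Step 4: T in hours = 57440.42 / 3600 = 15.956 hours

15.956


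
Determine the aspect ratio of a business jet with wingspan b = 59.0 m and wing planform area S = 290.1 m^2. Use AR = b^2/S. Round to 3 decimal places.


Step 1: b^2 = 59.0^2 = 3481.0
Step 2: AR = 3481.0 / 290.1 = 11.999

11.999


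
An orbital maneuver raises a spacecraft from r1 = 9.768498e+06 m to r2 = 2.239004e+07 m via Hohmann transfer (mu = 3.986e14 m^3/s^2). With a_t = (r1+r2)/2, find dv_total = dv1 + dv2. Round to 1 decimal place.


Step 1: Transfer semi-major axis a_t = (9.768498e+06 + 2.239004e+07) / 2 = 1.607927e+07 m
Step 2: v1 (circular at r1) = sqrt(mu/r1) = 6387.85 m/s
Step 3: v_t1 = sqrt(mu*(2/r1 - 1/a_t)) = 7537.88 m/s
Step 4: dv1 = |7537.88 - 6387.85| = 1150.03 m/s
Step 5: v2 (circular at r2) = 4219.31 m/s, v_t2 = 3288.68 m/s
Step 6: dv2 = |4219.31 - 3288.68| = 930.63 m/s
Step 7: Total delta-v = 1150.03 + 930.63 = 2080.7 m/s

2080.7


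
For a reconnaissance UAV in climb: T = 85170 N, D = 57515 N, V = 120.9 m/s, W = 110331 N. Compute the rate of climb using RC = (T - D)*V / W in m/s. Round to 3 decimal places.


Step 1: Excess thrust = T - D = 85170 - 57515 = 27655 N
Step 2: Excess power = 27655 * 120.9 = 3343489.5 W
Step 3: RC = 3343489.5 / 110331 = 30.304 m/s

30.304


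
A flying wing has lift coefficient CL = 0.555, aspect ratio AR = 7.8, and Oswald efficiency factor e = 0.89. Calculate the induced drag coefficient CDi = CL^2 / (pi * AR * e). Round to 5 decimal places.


Step 1: CL^2 = 0.555^2 = 0.308025
Step 2: pi * AR * e = 3.14159 * 7.8 * 0.89 = 21.808936
Step 3: CDi = 0.308025 / 21.808936 = 0.01412

0.01412


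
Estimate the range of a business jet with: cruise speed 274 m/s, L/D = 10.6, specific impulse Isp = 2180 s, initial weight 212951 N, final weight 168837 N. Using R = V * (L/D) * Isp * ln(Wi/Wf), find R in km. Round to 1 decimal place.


Step 1: Coefficient = V * (L/D) * Isp = 274 * 10.6 * 2180 = 6331592.0 m
Step 2: Wi/Wf = 212951 / 168837 = 1.261282
Step 3: ln(1.261282) = 0.232128
Step 4: R = 6331592.0 * 0.232128 = 1469741.9 m = 1469.7 km

1469.7


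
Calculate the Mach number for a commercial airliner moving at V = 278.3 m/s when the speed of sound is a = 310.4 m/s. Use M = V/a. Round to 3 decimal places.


Step 1: M = V / a = 278.3 / 310.4
Step 2: M = 0.897

0.897


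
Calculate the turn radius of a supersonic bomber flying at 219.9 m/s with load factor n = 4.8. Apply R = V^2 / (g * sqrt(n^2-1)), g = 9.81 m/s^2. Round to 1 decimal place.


Step 1: V^2 = 219.9^2 = 48356.01
Step 2: n^2 - 1 = 4.8^2 - 1 = 22.04
Step 3: sqrt(22.04) = 4.694678
Step 4: R = 48356.01 / (9.81 * 4.694678) = 1050.0 m

1050.0


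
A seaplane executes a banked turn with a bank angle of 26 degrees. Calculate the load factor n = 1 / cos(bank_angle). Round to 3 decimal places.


Step 1: Convert 26 degrees to radians = 0.453786
Step 2: cos(26 deg) = 0.898794
Step 3: n = 1 / 0.898794 = 1.113

1.113


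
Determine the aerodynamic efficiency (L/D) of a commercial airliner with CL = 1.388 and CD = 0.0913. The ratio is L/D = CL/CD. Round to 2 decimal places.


Step 1: L/D = CL / CD = 1.388 / 0.0913
Step 2: L/D = 15.20

15.20


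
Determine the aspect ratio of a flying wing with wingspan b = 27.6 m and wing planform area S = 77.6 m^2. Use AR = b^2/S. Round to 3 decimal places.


Step 1: b^2 = 27.6^2 = 761.76
Step 2: AR = 761.76 / 77.6 = 9.816

9.816


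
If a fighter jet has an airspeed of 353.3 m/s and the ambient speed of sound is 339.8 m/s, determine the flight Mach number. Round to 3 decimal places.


Step 1: M = V / a = 353.3 / 339.8
Step 2: M = 1.040

1.040


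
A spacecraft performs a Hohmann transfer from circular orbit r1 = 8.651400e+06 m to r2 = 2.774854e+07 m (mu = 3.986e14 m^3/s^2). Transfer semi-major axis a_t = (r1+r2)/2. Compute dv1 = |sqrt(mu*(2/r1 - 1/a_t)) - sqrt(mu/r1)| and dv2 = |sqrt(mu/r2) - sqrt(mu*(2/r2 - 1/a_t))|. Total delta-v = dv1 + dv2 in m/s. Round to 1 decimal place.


Step 1: Transfer semi-major axis a_t = (8.651400e+06 + 2.774854e+07) / 2 = 1.819997e+07 m
Step 2: v1 (circular at r1) = sqrt(mu/r1) = 6787.74 m/s
Step 3: v_t1 = sqrt(mu*(2/r1 - 1/a_t)) = 8381.28 m/s
Step 4: dv1 = |8381.28 - 6787.74| = 1593.53 m/s
Step 5: v2 (circular at r2) = 3790.08 m/s, v_t2 = 2613.1 m/s
Step 6: dv2 = |3790.08 - 2613.1| = 1176.98 m/s
Step 7: Total delta-v = 1593.53 + 1176.98 = 2770.5 m/s

2770.5


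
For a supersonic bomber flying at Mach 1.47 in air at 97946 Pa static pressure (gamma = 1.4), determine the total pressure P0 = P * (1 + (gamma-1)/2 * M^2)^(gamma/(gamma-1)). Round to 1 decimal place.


Step 1: (gamma-1)/2 * M^2 = 0.2 * 2.1609 = 0.43218
Step 2: 1 + 0.43218 = 1.43218
Step 3: Exponent gamma/(gamma-1) = 3.5
Step 4: P0 = 97946 * 1.43218^3.5 = 344332.7 Pa

344332.7


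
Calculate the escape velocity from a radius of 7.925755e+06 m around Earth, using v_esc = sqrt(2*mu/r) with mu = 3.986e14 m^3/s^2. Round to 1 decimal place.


Step 1: 2*mu/r = 2 * 3.986e14 / 7.925755e+06 = 100583477.5362
Step 2: v_esc = sqrt(100583477.5362) = 10029.1 m/s

10029.1


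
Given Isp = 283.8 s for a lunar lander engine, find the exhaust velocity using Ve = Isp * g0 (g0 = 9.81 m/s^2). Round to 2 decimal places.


Step 1: Ve = Isp * g0 = 283.8 * 9.81
Step 2: Ve = 2784.08 m/s

2784.08


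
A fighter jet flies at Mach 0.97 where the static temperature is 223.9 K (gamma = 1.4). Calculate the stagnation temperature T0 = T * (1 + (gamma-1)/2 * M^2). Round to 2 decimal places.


Step 1: (gamma-1)/2 = 0.2
Step 2: M^2 = 0.9409
Step 3: 1 + 0.2 * 0.9409 = 1.18818
Step 4: T0 = 223.9 * 1.18818 = 266.03 K

266.03


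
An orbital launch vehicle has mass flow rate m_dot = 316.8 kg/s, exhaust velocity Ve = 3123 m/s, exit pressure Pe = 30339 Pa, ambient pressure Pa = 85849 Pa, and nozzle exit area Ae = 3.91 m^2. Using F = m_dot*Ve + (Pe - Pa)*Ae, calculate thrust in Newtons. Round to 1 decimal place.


Step 1: Momentum thrust = m_dot * Ve = 316.8 * 3123 = 989366.4 N
Step 2: Pressure thrust = (Pe - Pa) * Ae = (30339 - 85849) * 3.91 = -217044.10 N
Step 3: Total thrust F = 989366.4 + -217044.10 = 772322.3 N

772322.3


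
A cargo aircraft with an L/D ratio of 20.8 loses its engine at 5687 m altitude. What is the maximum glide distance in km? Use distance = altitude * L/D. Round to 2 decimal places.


Step 1: Glide distance = altitude * L/D = 5687 * 20.8 = 118289.6 m
Step 2: Convert to km: 118289.6 / 1000 = 118.29 km

118.29


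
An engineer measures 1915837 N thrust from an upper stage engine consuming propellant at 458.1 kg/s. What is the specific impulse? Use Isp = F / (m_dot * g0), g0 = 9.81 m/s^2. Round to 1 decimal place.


Step 1: m_dot * g0 = 458.1 * 9.81 = 4493.96
Step 2: Isp = 1915837 / 4493.96 = 426.3 s

426.3


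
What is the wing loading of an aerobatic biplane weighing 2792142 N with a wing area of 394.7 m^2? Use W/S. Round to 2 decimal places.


Step 1: Wing loading = W / S = 2792142 / 394.7
Step 2: Wing loading = 7074.09 N/m^2

7074.09


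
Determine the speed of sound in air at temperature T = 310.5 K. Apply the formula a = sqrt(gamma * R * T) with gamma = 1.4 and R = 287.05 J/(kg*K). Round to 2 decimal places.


Step 1: gamma * R * T = 1.4 * 287.05 * 310.5 = 124780.635
Step 2: a = sqrt(124780.635) = 353.24 m/s

353.24


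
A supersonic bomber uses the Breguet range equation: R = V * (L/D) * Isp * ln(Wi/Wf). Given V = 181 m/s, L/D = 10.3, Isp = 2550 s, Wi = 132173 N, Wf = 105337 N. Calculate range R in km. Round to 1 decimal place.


Step 1: Coefficient = V * (L/D) * Isp = 181 * 10.3 * 2550 = 4753965.0 m
Step 2: Wi/Wf = 132173 / 105337 = 1.254763
Step 3: ln(1.254763) = 0.226947
Step 4: R = 4753965.0 * 0.226947 = 1078897.8 m = 1078.9 km

1078.9


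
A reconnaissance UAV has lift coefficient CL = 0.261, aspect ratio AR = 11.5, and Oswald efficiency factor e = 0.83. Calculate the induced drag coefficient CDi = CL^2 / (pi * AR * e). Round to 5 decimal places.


Step 1: CL^2 = 0.261^2 = 0.068121
Step 2: pi * AR * e = 3.14159 * 11.5 * 0.83 = 29.986502
Step 3: CDi = 0.068121 / 29.986502 = 0.00227

0.00227


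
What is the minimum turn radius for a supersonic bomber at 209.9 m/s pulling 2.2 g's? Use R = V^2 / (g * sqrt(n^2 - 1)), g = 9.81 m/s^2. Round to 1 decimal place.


Step 1: V^2 = 209.9^2 = 44058.01
Step 2: n^2 - 1 = 2.2^2 - 1 = 3.84
Step 3: sqrt(3.84) = 1.959592
Step 4: R = 44058.01 / (9.81 * 1.959592) = 2291.9 m

2291.9


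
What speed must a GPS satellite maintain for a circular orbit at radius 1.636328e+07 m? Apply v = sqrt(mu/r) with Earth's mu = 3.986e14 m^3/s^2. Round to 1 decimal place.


Step 1: mu / r = 3.986e14 / 1.636328e+07 = 24359419.3829
Step 2: v = sqrt(24359419.3829) = 4935.5 m/s

4935.5


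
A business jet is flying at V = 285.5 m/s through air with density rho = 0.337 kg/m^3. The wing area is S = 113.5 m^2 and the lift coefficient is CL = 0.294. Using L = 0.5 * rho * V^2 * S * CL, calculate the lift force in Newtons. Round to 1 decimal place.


Step 1: Calculate dynamic pressure q = 0.5 * 0.337 * 285.5^2 = 0.5 * 0.337 * 81510.25 = 13734.4771 Pa
Step 2: Multiply by wing area and lift coefficient: L = 13734.4771 * 113.5 * 0.294
Step 3: L = 1558863.1537 * 0.294 = 458305.8 N

458305.8


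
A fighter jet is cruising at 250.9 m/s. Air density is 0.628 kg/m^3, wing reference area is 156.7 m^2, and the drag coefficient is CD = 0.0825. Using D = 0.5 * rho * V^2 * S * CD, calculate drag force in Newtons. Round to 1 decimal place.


Step 1: Dynamic pressure q = 0.5 * 0.628 * 250.9^2 = 19766.5543 Pa
Step 2: Drag D = q * S * CD = 19766.5543 * 156.7 * 0.0825
Step 3: D = 255537.1 N

255537.1


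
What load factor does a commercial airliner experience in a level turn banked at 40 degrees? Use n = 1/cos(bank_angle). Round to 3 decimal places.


Step 1: Convert 40 degrees to radians = 0.698132
Step 2: cos(40 deg) = 0.766044
Step 3: n = 1 / 0.766044 = 1.305

1.305


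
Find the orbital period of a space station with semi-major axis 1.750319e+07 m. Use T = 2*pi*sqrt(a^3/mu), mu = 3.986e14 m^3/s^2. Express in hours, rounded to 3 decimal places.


Step 1: a^3 / mu = 5.362306e+21 / 3.986e14 = 1.345285e+07
Step 2: sqrt(1.345285e+07) = 3667.8128 s
Step 3: T = 2*pi * 3667.8128 = 23045.55 s
Step 4: T in hours = 23045.55 / 3600 = 6.402 hours

6.402
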